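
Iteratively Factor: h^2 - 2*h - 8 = (h + 2)*(h - 4)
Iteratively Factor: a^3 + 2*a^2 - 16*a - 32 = (a + 2)*(a^2 - 16) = (a - 4)*(a + 2)*(a + 4)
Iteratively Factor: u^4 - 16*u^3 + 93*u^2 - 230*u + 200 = (u - 5)*(u^3 - 11*u^2 + 38*u - 40) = (u - 5)^2*(u^2 - 6*u + 8) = (u - 5)^2*(u - 2)*(u - 4)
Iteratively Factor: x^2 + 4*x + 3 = (x + 1)*(x + 3)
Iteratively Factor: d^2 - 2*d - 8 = (d - 4)*(d + 2)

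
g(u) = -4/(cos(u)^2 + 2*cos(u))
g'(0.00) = 0.00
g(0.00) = -1.33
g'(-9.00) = 0.30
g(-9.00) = 4.03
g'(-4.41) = -20.87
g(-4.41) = 7.89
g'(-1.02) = 5.95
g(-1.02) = -3.03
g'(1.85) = -24.67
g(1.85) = 8.42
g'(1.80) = -37.11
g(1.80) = 9.93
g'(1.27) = -21.40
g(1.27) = -5.88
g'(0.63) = -1.66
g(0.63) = -1.76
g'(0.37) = -0.75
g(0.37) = -1.46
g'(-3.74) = -0.83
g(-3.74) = 4.12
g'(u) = -4*(2*sin(u)*cos(u) + 2*sin(u))/(cos(u)^2 + 2*cos(u))^2 = -(8*sin(u)/cos(u)^2 + 8*tan(u))/(cos(u) + 2)^2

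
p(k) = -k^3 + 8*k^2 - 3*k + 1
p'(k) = -3*k^2 + 16*k - 3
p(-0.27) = 2.41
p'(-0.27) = -7.54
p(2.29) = 24.07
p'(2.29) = 17.91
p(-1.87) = 41.12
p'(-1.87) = -43.41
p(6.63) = 41.33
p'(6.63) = -28.79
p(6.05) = 54.22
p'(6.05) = -16.01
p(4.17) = 55.09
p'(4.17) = 11.55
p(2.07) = 20.20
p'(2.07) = 17.27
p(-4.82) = 313.30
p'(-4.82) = -149.82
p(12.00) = -611.00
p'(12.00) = -243.00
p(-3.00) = 109.00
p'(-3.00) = -78.00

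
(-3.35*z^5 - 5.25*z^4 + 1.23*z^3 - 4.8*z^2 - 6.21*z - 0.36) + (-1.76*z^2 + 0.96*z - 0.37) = -3.35*z^5 - 5.25*z^4 + 1.23*z^3 - 6.56*z^2 - 5.25*z - 0.73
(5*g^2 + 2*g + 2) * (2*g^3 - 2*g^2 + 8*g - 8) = 10*g^5 - 6*g^4 + 40*g^3 - 28*g^2 - 16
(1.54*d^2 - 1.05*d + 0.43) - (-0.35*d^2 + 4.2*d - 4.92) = 1.89*d^2 - 5.25*d + 5.35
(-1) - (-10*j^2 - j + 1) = 10*j^2 + j - 2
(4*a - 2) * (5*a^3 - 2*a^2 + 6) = 20*a^4 - 18*a^3 + 4*a^2 + 24*a - 12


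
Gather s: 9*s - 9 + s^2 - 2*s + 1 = s^2 + 7*s - 8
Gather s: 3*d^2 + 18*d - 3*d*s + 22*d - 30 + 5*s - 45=3*d^2 + 40*d + s*(5 - 3*d) - 75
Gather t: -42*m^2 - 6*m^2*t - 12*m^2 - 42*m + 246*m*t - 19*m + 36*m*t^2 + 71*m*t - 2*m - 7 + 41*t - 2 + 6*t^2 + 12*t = -54*m^2 - 63*m + t^2*(36*m + 6) + t*(-6*m^2 + 317*m + 53) - 9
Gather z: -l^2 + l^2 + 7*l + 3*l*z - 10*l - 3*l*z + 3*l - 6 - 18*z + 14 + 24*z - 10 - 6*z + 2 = 0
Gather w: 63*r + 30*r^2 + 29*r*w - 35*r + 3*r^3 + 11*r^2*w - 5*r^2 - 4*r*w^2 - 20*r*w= 3*r^3 + 25*r^2 - 4*r*w^2 + 28*r + w*(11*r^2 + 9*r)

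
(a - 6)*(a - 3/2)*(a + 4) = a^3 - 7*a^2/2 - 21*a + 36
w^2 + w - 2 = (w - 1)*(w + 2)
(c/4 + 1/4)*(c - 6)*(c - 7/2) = c^3/4 - 17*c^2/8 + 23*c/8 + 21/4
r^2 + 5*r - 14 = (r - 2)*(r + 7)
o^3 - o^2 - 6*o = o*(o - 3)*(o + 2)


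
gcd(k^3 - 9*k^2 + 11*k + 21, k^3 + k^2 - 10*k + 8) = 1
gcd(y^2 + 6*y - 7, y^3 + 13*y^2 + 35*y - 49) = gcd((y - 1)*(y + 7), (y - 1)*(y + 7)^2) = y^2 + 6*y - 7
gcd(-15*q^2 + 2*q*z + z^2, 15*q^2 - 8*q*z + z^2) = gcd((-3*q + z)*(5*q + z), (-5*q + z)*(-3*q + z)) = -3*q + z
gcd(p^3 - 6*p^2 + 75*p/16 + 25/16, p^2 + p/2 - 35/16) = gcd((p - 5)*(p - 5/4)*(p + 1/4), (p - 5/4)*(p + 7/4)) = p - 5/4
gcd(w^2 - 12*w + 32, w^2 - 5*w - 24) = w - 8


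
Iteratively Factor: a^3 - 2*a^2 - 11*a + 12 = (a + 3)*(a^2 - 5*a + 4) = (a - 1)*(a + 3)*(a - 4)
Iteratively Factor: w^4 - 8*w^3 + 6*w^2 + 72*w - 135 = (w + 3)*(w^3 - 11*w^2 + 39*w - 45) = (w - 3)*(w + 3)*(w^2 - 8*w + 15) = (w - 5)*(w - 3)*(w + 3)*(w - 3)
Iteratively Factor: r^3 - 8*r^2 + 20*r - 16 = (r - 2)*(r^2 - 6*r + 8) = (r - 4)*(r - 2)*(r - 2)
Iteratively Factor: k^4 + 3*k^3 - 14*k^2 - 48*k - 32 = (k + 1)*(k^3 + 2*k^2 - 16*k - 32) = (k + 1)*(k + 4)*(k^2 - 2*k - 8) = (k + 1)*(k + 2)*(k + 4)*(k - 4)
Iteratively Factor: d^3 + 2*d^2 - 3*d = (d - 1)*(d^2 + 3*d) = d*(d - 1)*(d + 3)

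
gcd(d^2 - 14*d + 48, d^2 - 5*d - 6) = d - 6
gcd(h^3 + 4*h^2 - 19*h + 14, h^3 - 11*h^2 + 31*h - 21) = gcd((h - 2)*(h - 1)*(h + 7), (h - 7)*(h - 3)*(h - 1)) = h - 1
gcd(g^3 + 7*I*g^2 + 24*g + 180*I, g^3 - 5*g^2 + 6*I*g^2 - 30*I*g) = g + 6*I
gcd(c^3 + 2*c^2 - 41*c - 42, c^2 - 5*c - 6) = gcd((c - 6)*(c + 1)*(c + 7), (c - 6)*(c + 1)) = c^2 - 5*c - 6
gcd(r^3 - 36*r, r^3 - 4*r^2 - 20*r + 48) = r - 6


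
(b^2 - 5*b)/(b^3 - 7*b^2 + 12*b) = (b - 5)/(b^2 - 7*b + 12)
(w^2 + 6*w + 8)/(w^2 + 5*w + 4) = (w + 2)/(w + 1)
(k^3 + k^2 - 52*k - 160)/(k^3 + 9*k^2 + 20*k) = (k - 8)/k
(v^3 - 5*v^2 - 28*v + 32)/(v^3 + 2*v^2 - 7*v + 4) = (v - 8)/(v - 1)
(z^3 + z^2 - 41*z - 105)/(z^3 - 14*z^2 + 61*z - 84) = (z^2 + 8*z + 15)/(z^2 - 7*z + 12)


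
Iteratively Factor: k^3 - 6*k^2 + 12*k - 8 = (k - 2)*(k^2 - 4*k + 4) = (k - 2)^2*(k - 2)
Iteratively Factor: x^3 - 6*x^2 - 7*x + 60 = (x - 5)*(x^2 - x - 12) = (x - 5)*(x - 4)*(x + 3)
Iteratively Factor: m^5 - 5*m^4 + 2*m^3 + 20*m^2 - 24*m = (m + 2)*(m^4 - 7*m^3 + 16*m^2 - 12*m) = (m - 2)*(m + 2)*(m^3 - 5*m^2 + 6*m) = m*(m - 2)*(m + 2)*(m^2 - 5*m + 6) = m*(m - 2)^2*(m + 2)*(m - 3)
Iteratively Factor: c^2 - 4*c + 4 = (c - 2)*(c - 2)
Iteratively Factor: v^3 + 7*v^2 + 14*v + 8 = (v + 1)*(v^2 + 6*v + 8) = (v + 1)*(v + 4)*(v + 2)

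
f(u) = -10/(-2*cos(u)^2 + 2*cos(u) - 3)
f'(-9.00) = 0.55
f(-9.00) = 1.54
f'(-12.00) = 0.99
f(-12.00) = 3.65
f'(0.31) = 0.65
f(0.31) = 3.44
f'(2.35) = -1.18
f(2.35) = 1.85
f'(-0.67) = -1.00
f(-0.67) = 3.76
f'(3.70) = 0.76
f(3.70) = 1.63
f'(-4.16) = -1.65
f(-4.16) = 2.17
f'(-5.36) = 0.52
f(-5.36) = 3.97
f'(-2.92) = 0.28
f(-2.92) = 1.46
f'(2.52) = -0.86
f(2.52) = 1.68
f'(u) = -10*(-4*sin(u)*cos(u) + 2*sin(u))/(-2*cos(u)^2 + 2*cos(u) - 3)^2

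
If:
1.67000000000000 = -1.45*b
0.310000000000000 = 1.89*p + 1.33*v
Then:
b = -1.15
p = 0.164021164021164 - 0.703703703703704*v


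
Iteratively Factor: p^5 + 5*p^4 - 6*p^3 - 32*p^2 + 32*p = (p + 4)*(p^4 + p^3 - 10*p^2 + 8*p) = (p - 2)*(p + 4)*(p^3 + 3*p^2 - 4*p) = (p - 2)*(p - 1)*(p + 4)*(p^2 + 4*p) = (p - 2)*(p - 1)*(p + 4)^2*(p)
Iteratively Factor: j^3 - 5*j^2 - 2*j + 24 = (j + 2)*(j^2 - 7*j + 12) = (j - 4)*(j + 2)*(j - 3)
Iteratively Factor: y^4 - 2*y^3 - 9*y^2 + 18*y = (y - 3)*(y^3 + y^2 - 6*y) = y*(y - 3)*(y^2 + y - 6) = y*(y - 3)*(y + 3)*(y - 2)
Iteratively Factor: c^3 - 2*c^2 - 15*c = (c - 5)*(c^2 + 3*c) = c*(c - 5)*(c + 3)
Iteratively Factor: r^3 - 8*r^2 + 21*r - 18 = (r - 2)*(r^2 - 6*r + 9) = (r - 3)*(r - 2)*(r - 3)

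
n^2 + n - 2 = (n - 1)*(n + 2)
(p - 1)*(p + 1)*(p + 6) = p^3 + 6*p^2 - p - 6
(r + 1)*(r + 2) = r^2 + 3*r + 2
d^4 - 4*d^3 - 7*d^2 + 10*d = d*(d - 5)*(d - 1)*(d + 2)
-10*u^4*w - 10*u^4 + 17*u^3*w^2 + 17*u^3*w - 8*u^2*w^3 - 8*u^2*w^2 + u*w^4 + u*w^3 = (-5*u + w)*(-2*u + w)*(-u + w)*(u*w + u)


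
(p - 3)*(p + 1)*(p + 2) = p^3 - 7*p - 6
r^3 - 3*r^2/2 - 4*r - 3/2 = (r - 3)*(r + 1/2)*(r + 1)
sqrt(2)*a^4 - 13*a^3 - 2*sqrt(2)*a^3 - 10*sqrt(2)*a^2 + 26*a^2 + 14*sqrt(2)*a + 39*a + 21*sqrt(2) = (a - 3)*(a + 1)*(a - 7*sqrt(2))*(sqrt(2)*a + 1)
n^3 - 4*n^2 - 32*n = n*(n - 8)*(n + 4)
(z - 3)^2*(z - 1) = z^3 - 7*z^2 + 15*z - 9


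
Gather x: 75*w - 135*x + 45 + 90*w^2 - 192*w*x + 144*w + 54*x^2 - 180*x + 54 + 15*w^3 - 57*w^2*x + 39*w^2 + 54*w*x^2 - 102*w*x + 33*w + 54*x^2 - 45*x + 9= 15*w^3 + 129*w^2 + 252*w + x^2*(54*w + 108) + x*(-57*w^2 - 294*w - 360) + 108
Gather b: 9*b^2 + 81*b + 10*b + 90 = 9*b^2 + 91*b + 90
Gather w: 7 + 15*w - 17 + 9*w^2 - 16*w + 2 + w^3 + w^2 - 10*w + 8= w^3 + 10*w^2 - 11*w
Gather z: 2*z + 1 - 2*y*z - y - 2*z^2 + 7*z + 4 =-y - 2*z^2 + z*(9 - 2*y) + 5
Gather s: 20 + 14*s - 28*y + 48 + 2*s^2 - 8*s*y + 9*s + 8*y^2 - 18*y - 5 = 2*s^2 + s*(23 - 8*y) + 8*y^2 - 46*y + 63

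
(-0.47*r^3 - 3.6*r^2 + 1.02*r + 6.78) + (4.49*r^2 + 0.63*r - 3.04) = -0.47*r^3 + 0.89*r^2 + 1.65*r + 3.74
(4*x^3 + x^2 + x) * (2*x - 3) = 8*x^4 - 10*x^3 - x^2 - 3*x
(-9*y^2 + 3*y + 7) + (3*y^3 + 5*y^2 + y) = 3*y^3 - 4*y^2 + 4*y + 7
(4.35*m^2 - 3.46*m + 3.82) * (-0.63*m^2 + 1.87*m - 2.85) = -2.7405*m^4 + 10.3143*m^3 - 21.2743*m^2 + 17.0044*m - 10.887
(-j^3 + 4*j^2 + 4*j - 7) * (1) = -j^3 + 4*j^2 + 4*j - 7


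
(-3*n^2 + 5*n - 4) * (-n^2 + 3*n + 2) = 3*n^4 - 14*n^3 + 13*n^2 - 2*n - 8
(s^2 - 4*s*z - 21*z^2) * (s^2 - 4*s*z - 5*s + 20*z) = s^4 - 8*s^3*z - 5*s^3 - 5*s^2*z^2 + 40*s^2*z + 84*s*z^3 + 25*s*z^2 - 420*z^3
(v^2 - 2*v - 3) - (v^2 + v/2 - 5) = 2 - 5*v/2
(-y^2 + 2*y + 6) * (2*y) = -2*y^3 + 4*y^2 + 12*y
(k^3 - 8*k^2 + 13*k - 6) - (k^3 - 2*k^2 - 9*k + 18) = -6*k^2 + 22*k - 24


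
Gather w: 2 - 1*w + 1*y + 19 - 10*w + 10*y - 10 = -11*w + 11*y + 11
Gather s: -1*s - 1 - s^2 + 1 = -s^2 - s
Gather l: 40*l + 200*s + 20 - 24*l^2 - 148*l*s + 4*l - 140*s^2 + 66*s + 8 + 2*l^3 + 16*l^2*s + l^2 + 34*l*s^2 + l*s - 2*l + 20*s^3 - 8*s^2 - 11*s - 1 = 2*l^3 + l^2*(16*s - 23) + l*(34*s^2 - 147*s + 42) + 20*s^3 - 148*s^2 + 255*s + 27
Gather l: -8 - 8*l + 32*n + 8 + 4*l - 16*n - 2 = -4*l + 16*n - 2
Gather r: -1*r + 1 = 1 - r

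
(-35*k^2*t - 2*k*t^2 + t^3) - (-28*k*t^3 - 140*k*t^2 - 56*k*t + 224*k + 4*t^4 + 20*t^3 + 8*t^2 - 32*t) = -35*k^2*t + 28*k*t^3 + 138*k*t^2 + 56*k*t - 224*k - 4*t^4 - 19*t^3 - 8*t^2 + 32*t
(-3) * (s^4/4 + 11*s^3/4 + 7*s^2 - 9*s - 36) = -3*s^4/4 - 33*s^3/4 - 21*s^2 + 27*s + 108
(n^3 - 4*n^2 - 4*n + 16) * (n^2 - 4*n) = n^5 - 8*n^4 + 12*n^3 + 32*n^2 - 64*n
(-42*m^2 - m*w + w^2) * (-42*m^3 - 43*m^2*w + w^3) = 1764*m^5 + 1848*m^4*w + m^3*w^2 - 85*m^2*w^3 - m*w^4 + w^5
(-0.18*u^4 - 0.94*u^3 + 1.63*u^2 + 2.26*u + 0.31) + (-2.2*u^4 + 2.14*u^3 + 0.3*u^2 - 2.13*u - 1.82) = -2.38*u^4 + 1.2*u^3 + 1.93*u^2 + 0.13*u - 1.51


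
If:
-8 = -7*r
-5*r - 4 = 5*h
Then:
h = -68/35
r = 8/7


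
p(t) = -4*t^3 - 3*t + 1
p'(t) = -12*t^2 - 3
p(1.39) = -13.91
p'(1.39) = -26.19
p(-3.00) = 118.00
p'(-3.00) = -111.00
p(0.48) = -0.88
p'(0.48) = -5.76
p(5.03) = -523.14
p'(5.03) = -306.61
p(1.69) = -23.38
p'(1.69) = -37.27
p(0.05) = 0.85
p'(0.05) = -3.03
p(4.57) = -394.49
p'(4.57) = -253.62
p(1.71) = -24.13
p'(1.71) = -38.09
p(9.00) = -2942.00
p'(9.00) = -975.00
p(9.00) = -2942.00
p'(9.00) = -975.00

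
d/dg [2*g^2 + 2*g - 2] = 4*g + 2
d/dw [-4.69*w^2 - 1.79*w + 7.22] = -9.38*w - 1.79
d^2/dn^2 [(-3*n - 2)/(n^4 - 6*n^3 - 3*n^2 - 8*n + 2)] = 2*(4*(3*n + 2)*(-2*n^3 + 9*n^2 + 3*n + 4)^2 + 3*(4*n^3 - 18*n^2 - 6*n - (3*n + 2)*(-2*n^2 + 6*n + 1) - 8)*(-n^4 + 6*n^3 + 3*n^2 + 8*n - 2))/(-n^4 + 6*n^3 + 3*n^2 + 8*n - 2)^3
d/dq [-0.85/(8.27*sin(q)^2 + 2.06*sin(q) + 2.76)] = (14.059*sin(q) + 1.751)*cos(q)/(8.27*sin(q)^2 + 2.06*sin(q) + 2.76)^2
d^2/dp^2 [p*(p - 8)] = 2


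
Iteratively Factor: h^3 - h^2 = (h)*(h^2 - h) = h*(h - 1)*(h)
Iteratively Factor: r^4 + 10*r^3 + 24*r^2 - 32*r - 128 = (r + 4)*(r^3 + 6*r^2 - 32) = (r + 4)^2*(r^2 + 2*r - 8) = (r - 2)*(r + 4)^2*(r + 4)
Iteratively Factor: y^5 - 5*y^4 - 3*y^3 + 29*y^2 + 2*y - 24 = (y + 2)*(y^4 - 7*y^3 + 11*y^2 + 7*y - 12) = (y - 3)*(y + 2)*(y^3 - 4*y^2 - y + 4) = (y - 3)*(y + 1)*(y + 2)*(y^2 - 5*y + 4) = (y - 3)*(y - 1)*(y + 1)*(y + 2)*(y - 4)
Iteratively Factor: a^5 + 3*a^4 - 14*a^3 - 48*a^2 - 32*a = (a + 4)*(a^4 - a^3 - 10*a^2 - 8*a) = (a + 2)*(a + 4)*(a^3 - 3*a^2 - 4*a) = (a - 4)*(a + 2)*(a + 4)*(a^2 + a) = a*(a - 4)*(a + 2)*(a + 4)*(a + 1)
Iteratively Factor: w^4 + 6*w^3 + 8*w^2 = (w + 2)*(w^3 + 4*w^2) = (w + 2)*(w + 4)*(w^2) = w*(w + 2)*(w + 4)*(w)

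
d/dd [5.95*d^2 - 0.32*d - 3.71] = 11.9*d - 0.32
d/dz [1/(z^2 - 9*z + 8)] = (9 - 2*z)/(z^2 - 9*z + 8)^2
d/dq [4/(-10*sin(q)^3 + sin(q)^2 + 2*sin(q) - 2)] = 8*(15*sin(q)^2 - sin(q) - 1)*cos(q)/(10*sin(q)^3 - sin(q)^2 - 2*sin(q) + 2)^2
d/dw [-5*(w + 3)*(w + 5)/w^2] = 10*(4*w + 15)/w^3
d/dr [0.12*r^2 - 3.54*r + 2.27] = 0.24*r - 3.54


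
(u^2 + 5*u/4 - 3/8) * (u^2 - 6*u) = u^4 - 19*u^3/4 - 63*u^2/8 + 9*u/4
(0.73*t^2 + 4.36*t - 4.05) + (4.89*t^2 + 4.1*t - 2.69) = 5.62*t^2 + 8.46*t - 6.74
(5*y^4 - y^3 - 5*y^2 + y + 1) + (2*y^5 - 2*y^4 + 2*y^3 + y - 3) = 2*y^5 + 3*y^4 + y^3 - 5*y^2 + 2*y - 2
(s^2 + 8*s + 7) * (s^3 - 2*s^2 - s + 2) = s^5 + 6*s^4 - 10*s^3 - 20*s^2 + 9*s + 14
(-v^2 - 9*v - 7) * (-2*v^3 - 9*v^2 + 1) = 2*v^5 + 27*v^4 + 95*v^3 + 62*v^2 - 9*v - 7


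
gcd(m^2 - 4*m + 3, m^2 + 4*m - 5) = m - 1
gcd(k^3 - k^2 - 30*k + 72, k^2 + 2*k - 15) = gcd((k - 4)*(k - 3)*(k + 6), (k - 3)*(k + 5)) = k - 3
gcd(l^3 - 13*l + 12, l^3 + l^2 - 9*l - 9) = l - 3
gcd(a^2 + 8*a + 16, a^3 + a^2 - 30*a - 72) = a + 4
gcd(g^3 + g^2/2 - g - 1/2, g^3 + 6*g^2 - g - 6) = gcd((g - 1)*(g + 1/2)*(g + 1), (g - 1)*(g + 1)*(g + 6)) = g^2 - 1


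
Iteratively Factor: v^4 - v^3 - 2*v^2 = (v)*(v^3 - v^2 - 2*v) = v*(v + 1)*(v^2 - 2*v) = v^2*(v + 1)*(v - 2)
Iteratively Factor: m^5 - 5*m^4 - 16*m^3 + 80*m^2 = (m + 4)*(m^4 - 9*m^3 + 20*m^2) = (m - 5)*(m + 4)*(m^3 - 4*m^2) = m*(m - 5)*(m + 4)*(m^2 - 4*m) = m*(m - 5)*(m - 4)*(m + 4)*(m)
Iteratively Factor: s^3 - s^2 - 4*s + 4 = (s - 1)*(s^2 - 4) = (s - 1)*(s + 2)*(s - 2)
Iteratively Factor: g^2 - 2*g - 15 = (g + 3)*(g - 5)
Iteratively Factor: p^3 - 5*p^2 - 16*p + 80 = (p - 5)*(p^2 - 16) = (p - 5)*(p + 4)*(p - 4)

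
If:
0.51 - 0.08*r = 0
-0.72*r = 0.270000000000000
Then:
No Solution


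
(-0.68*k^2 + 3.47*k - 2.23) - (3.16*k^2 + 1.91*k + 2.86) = -3.84*k^2 + 1.56*k - 5.09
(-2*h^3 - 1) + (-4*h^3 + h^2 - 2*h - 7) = -6*h^3 + h^2 - 2*h - 8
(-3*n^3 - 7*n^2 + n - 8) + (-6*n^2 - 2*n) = -3*n^3 - 13*n^2 - n - 8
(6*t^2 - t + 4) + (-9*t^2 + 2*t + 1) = -3*t^2 + t + 5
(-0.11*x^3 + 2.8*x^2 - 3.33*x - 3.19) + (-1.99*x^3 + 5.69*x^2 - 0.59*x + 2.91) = -2.1*x^3 + 8.49*x^2 - 3.92*x - 0.28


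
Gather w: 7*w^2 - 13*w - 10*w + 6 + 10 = 7*w^2 - 23*w + 16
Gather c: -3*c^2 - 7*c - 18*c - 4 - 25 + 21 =-3*c^2 - 25*c - 8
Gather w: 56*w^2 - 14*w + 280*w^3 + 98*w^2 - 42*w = 280*w^3 + 154*w^2 - 56*w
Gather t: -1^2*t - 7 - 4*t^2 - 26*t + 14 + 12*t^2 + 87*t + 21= 8*t^2 + 60*t + 28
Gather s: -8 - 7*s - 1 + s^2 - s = s^2 - 8*s - 9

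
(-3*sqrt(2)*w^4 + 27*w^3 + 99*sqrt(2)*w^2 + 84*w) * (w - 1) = -3*sqrt(2)*w^5 + 3*sqrt(2)*w^4 + 27*w^4 - 27*w^3 + 99*sqrt(2)*w^3 - 99*sqrt(2)*w^2 + 84*w^2 - 84*w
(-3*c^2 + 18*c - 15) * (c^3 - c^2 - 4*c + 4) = -3*c^5 + 21*c^4 - 21*c^3 - 69*c^2 + 132*c - 60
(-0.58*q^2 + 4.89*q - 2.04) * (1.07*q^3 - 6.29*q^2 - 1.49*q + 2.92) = -0.6206*q^5 + 8.8805*q^4 - 32.0767*q^3 + 3.8519*q^2 + 17.3184*q - 5.9568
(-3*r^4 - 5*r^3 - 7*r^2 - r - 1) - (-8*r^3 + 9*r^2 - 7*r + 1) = -3*r^4 + 3*r^3 - 16*r^2 + 6*r - 2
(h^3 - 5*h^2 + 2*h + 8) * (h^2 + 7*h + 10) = h^5 + 2*h^4 - 23*h^3 - 28*h^2 + 76*h + 80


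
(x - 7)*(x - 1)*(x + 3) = x^3 - 5*x^2 - 17*x + 21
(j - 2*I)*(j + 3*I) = j^2 + I*j + 6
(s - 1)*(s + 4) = s^2 + 3*s - 4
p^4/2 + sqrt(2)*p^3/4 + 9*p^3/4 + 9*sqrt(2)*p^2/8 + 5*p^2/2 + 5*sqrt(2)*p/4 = p*(p/2 + 1)*(p + 5/2)*(p + sqrt(2)/2)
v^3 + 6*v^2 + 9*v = v*(v + 3)^2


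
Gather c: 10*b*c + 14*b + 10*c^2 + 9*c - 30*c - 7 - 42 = 14*b + 10*c^2 + c*(10*b - 21) - 49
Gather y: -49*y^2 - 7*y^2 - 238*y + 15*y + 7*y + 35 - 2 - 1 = -56*y^2 - 216*y + 32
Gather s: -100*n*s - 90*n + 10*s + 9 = -90*n + s*(10 - 100*n) + 9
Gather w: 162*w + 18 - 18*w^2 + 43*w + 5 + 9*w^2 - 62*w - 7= -9*w^2 + 143*w + 16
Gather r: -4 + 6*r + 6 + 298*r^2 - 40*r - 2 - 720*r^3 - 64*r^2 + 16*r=-720*r^3 + 234*r^2 - 18*r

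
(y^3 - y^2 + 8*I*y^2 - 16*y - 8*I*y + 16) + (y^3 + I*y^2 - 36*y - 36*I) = 2*y^3 - y^2 + 9*I*y^2 - 52*y - 8*I*y + 16 - 36*I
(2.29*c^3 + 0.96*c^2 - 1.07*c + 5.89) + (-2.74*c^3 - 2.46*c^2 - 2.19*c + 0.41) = -0.45*c^3 - 1.5*c^2 - 3.26*c + 6.3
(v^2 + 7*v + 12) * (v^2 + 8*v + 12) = v^4 + 15*v^3 + 80*v^2 + 180*v + 144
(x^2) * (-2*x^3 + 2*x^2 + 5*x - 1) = -2*x^5 + 2*x^4 + 5*x^3 - x^2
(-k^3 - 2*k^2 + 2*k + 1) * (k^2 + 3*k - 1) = -k^5 - 5*k^4 - 3*k^3 + 9*k^2 + k - 1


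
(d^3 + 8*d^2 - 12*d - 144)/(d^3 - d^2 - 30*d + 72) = (d + 6)/(d - 3)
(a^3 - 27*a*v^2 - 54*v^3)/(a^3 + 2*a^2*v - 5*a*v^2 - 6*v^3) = (-a^2 + 3*a*v + 18*v^2)/(-a^2 + a*v + 2*v^2)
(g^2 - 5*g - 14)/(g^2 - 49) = (g + 2)/(g + 7)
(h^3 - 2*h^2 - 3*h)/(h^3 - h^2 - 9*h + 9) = h*(h + 1)/(h^2 + 2*h - 3)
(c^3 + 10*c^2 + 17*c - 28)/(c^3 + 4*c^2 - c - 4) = (c + 7)/(c + 1)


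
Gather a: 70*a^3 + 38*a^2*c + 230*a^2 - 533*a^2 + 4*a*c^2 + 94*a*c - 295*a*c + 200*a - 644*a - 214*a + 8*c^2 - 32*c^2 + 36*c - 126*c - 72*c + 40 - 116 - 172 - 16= 70*a^3 + a^2*(38*c - 303) + a*(4*c^2 - 201*c - 658) - 24*c^2 - 162*c - 264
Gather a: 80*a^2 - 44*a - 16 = 80*a^2 - 44*a - 16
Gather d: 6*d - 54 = 6*d - 54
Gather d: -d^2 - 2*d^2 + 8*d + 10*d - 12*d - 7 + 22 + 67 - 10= -3*d^2 + 6*d + 72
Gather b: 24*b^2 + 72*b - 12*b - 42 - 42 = 24*b^2 + 60*b - 84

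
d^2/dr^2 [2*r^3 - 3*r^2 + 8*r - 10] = 12*r - 6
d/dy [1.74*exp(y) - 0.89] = 1.74*exp(y)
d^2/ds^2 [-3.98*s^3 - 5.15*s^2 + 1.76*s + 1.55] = -23.88*s - 10.3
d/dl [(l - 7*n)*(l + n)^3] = 4*(l - 5*n)*(l + n)^2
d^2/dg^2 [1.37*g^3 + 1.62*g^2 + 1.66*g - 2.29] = 8.22*g + 3.24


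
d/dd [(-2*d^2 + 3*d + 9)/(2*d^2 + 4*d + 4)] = (-7*d^2 - 26*d - 12)/(2*(d^4 + 4*d^3 + 8*d^2 + 8*d + 4))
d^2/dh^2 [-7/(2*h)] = -7/h^3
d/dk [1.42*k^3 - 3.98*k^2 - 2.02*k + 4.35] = 4.26*k^2 - 7.96*k - 2.02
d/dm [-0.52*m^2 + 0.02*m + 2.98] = 0.02 - 1.04*m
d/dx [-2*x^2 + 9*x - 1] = 9 - 4*x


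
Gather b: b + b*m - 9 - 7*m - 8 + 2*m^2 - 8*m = b*(m + 1) + 2*m^2 - 15*m - 17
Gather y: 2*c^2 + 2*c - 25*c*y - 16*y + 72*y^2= 2*c^2 + 2*c + 72*y^2 + y*(-25*c - 16)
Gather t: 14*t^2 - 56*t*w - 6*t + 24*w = 14*t^2 + t*(-56*w - 6) + 24*w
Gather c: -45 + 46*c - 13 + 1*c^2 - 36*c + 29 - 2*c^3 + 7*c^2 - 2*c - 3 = -2*c^3 + 8*c^2 + 8*c - 32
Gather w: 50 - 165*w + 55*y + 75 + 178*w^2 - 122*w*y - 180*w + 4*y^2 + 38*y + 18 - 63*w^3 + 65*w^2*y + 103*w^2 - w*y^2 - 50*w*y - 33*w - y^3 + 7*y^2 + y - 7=-63*w^3 + w^2*(65*y + 281) + w*(-y^2 - 172*y - 378) - y^3 + 11*y^2 + 94*y + 136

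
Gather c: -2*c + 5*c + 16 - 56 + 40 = 3*c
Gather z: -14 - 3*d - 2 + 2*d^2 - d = 2*d^2 - 4*d - 16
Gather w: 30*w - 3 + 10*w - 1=40*w - 4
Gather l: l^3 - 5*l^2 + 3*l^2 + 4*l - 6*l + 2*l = l^3 - 2*l^2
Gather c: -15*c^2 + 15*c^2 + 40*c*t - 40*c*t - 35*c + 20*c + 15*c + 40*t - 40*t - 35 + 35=0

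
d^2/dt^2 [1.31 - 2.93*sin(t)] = 2.93*sin(t)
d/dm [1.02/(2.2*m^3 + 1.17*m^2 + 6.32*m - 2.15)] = (-6.732*m^2 - 2.3868*m - 6.4464)/(2.2*m^3 + 1.17*m^2 + 6.32*m - 2.15)^2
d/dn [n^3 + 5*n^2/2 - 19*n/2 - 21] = 3*n^2 + 5*n - 19/2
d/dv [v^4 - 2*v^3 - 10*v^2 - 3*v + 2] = 4*v^3 - 6*v^2 - 20*v - 3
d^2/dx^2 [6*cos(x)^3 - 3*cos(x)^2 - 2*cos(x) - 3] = -5*cos(x)/2 + 6*cos(2*x) - 27*cos(3*x)/2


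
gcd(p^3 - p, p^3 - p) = p^3 - p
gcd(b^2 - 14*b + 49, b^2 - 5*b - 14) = b - 7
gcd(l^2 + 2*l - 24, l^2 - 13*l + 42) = 1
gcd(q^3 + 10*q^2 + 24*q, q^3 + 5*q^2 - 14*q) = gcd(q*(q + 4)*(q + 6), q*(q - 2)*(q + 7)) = q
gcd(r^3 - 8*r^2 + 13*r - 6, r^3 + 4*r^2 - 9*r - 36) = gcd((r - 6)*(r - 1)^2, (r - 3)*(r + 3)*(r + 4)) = 1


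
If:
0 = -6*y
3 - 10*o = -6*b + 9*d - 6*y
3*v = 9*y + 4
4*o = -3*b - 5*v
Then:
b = -4*o/3 - 20/9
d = -2*o - 31/27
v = 4/3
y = 0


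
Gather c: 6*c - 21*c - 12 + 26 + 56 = 70 - 15*c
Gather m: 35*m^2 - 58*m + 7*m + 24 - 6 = 35*m^2 - 51*m + 18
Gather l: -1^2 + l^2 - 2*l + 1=l^2 - 2*l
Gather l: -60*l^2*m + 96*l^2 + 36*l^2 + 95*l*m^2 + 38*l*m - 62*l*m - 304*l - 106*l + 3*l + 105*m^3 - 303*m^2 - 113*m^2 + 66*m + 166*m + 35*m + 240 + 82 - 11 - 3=l^2*(132 - 60*m) + l*(95*m^2 - 24*m - 407) + 105*m^3 - 416*m^2 + 267*m + 308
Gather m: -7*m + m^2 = m^2 - 7*m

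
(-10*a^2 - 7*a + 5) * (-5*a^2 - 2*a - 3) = 50*a^4 + 55*a^3 + 19*a^2 + 11*a - 15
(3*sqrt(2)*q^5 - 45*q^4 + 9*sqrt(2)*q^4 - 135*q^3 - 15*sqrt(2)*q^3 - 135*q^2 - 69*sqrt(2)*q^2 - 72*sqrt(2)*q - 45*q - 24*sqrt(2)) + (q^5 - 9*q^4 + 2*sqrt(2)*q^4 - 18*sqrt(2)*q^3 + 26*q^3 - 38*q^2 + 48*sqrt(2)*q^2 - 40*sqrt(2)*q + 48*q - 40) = q^5 + 3*sqrt(2)*q^5 - 54*q^4 + 11*sqrt(2)*q^4 - 109*q^3 - 33*sqrt(2)*q^3 - 173*q^2 - 21*sqrt(2)*q^2 - 112*sqrt(2)*q + 3*q - 40 - 24*sqrt(2)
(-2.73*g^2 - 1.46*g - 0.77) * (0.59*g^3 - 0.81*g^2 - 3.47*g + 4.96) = -1.6107*g^5 + 1.3499*g^4 + 10.2014*g^3 - 7.8509*g^2 - 4.5697*g - 3.8192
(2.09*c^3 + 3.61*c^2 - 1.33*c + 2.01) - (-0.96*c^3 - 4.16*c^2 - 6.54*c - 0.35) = 3.05*c^3 + 7.77*c^2 + 5.21*c + 2.36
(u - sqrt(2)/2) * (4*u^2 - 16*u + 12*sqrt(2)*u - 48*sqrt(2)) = 4*u^3 - 16*u^2 + 10*sqrt(2)*u^2 - 40*sqrt(2)*u - 12*u + 48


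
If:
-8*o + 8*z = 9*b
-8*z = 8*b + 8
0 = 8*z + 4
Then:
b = -1/2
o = 1/16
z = -1/2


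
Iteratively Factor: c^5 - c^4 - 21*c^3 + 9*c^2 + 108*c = (c + 3)*(c^4 - 4*c^3 - 9*c^2 + 36*c) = c*(c + 3)*(c^3 - 4*c^2 - 9*c + 36) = c*(c + 3)^2*(c^2 - 7*c + 12) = c*(c - 3)*(c + 3)^2*(c - 4)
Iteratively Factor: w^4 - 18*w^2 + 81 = (w - 3)*(w^3 + 3*w^2 - 9*w - 27) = (w - 3)*(w + 3)*(w^2 - 9) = (w - 3)*(w + 3)^2*(w - 3)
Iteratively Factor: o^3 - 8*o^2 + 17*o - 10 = (o - 1)*(o^2 - 7*o + 10) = (o - 5)*(o - 1)*(o - 2)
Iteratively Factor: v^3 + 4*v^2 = (v)*(v^2 + 4*v) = v^2*(v + 4)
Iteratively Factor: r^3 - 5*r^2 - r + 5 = (r - 1)*(r^2 - 4*r - 5) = (r - 1)*(r + 1)*(r - 5)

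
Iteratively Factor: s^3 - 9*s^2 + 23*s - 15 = (s - 3)*(s^2 - 6*s + 5) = (s - 5)*(s - 3)*(s - 1)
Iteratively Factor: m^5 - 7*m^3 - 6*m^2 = (m + 1)*(m^4 - m^3 - 6*m^2) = (m - 3)*(m + 1)*(m^3 + 2*m^2) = m*(m - 3)*(m + 1)*(m^2 + 2*m) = m*(m - 3)*(m + 1)*(m + 2)*(m)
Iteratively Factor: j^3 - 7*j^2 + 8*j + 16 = (j - 4)*(j^2 - 3*j - 4) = (j - 4)*(j + 1)*(j - 4)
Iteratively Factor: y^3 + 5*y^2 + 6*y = (y + 3)*(y^2 + 2*y) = (y + 2)*(y + 3)*(y)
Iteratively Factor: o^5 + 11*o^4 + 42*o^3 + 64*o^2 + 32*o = (o)*(o^4 + 11*o^3 + 42*o^2 + 64*o + 32) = o*(o + 1)*(o^3 + 10*o^2 + 32*o + 32) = o*(o + 1)*(o + 4)*(o^2 + 6*o + 8) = o*(o + 1)*(o + 4)^2*(o + 2)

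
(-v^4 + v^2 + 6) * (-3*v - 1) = 3*v^5 + v^4 - 3*v^3 - v^2 - 18*v - 6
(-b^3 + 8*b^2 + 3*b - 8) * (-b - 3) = b^4 - 5*b^3 - 27*b^2 - b + 24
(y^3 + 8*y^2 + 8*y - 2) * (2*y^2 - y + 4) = 2*y^5 + 15*y^4 + 12*y^3 + 20*y^2 + 34*y - 8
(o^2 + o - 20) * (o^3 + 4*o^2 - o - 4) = o^5 + 5*o^4 - 17*o^3 - 85*o^2 + 16*o + 80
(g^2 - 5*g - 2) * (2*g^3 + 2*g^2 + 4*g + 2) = 2*g^5 - 8*g^4 - 10*g^3 - 22*g^2 - 18*g - 4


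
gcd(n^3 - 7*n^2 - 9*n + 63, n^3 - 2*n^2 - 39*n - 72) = n + 3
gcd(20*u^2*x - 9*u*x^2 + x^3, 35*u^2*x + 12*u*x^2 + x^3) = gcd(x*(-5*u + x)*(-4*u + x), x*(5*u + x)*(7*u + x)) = x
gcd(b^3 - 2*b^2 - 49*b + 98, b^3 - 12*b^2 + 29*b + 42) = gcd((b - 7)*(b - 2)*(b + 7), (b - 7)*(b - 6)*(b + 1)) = b - 7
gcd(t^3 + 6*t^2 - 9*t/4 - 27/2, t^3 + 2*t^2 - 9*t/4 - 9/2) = t^2 - 9/4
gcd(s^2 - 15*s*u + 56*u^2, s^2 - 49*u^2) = s - 7*u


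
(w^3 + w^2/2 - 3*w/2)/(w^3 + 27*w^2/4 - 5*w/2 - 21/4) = 2*w*(2*w + 3)/(4*w^2 + 31*w + 21)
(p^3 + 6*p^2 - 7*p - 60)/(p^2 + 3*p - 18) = (p^2 + 9*p + 20)/(p + 6)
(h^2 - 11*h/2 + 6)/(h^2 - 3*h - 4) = (h - 3/2)/(h + 1)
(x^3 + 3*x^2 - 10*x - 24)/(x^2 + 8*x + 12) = (x^2 + x - 12)/(x + 6)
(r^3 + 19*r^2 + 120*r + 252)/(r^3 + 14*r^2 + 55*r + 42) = (r + 6)/(r + 1)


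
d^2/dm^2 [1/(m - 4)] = 2/(m - 4)^3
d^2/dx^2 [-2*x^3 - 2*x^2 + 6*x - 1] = -12*x - 4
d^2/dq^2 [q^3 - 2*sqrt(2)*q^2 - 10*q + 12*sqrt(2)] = 6*q - 4*sqrt(2)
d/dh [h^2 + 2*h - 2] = 2*h + 2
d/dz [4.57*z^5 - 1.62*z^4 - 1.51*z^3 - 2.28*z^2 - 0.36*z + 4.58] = 22.85*z^4 - 6.48*z^3 - 4.53*z^2 - 4.56*z - 0.36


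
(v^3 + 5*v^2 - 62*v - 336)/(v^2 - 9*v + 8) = (v^2 + 13*v + 42)/(v - 1)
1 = 1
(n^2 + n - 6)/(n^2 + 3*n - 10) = (n + 3)/(n + 5)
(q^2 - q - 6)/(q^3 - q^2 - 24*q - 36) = (q - 3)/(q^2 - 3*q - 18)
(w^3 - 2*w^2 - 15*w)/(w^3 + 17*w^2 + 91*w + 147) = w*(w - 5)/(w^2 + 14*w + 49)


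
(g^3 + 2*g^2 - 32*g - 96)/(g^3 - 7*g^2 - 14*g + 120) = (g + 4)/(g - 5)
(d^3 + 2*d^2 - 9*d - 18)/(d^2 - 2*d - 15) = (d^2 - d - 6)/(d - 5)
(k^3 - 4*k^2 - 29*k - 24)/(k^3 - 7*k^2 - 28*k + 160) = (k^2 + 4*k + 3)/(k^2 + k - 20)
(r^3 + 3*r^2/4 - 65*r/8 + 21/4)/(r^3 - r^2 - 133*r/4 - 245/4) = (4*r^2 - 11*r + 6)/(2*(2*r^2 - 9*r - 35))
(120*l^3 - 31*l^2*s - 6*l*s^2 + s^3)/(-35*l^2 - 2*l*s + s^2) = (24*l^2 - 11*l*s + s^2)/(-7*l + s)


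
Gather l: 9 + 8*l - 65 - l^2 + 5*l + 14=-l^2 + 13*l - 42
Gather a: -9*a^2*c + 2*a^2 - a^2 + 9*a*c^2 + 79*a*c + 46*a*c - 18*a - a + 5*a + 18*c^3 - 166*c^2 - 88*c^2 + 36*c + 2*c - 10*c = a^2*(1 - 9*c) + a*(9*c^2 + 125*c - 14) + 18*c^3 - 254*c^2 + 28*c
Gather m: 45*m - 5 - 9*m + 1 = 36*m - 4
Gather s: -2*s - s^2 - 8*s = -s^2 - 10*s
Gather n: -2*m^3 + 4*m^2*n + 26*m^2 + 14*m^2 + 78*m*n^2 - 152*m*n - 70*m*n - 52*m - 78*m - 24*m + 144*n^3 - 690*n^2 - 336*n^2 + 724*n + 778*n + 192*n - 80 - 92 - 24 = -2*m^3 + 40*m^2 - 154*m + 144*n^3 + n^2*(78*m - 1026) + n*(4*m^2 - 222*m + 1694) - 196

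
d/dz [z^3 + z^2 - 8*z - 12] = 3*z^2 + 2*z - 8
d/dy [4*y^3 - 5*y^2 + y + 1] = 12*y^2 - 10*y + 1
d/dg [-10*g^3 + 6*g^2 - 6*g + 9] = -30*g^2 + 12*g - 6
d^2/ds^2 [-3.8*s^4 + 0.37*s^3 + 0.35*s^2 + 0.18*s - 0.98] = -45.6*s^2 + 2.22*s + 0.7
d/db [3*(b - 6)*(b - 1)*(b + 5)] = 9*b^2 - 12*b - 87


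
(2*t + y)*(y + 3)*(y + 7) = 2*t*y^2 + 20*t*y + 42*t + y^3 + 10*y^2 + 21*y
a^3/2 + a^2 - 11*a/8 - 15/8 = (a/2 + 1/2)*(a - 3/2)*(a + 5/2)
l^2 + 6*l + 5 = (l + 1)*(l + 5)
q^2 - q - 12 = (q - 4)*(q + 3)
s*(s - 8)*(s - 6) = s^3 - 14*s^2 + 48*s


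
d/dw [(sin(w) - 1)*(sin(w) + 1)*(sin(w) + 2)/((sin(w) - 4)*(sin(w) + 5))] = (sin(w)^4 + 2*sin(w)^3 - 57*sin(w)^2 - 76*sin(w) + 22)*cos(w)/((sin(w) - 4)^2*(sin(w) + 5)^2)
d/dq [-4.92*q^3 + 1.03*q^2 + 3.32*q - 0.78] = -14.76*q^2 + 2.06*q + 3.32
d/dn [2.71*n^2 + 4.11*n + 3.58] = 5.42*n + 4.11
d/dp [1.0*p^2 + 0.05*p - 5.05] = 2.0*p + 0.05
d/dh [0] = 0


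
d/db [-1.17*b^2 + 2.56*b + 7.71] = 2.56 - 2.34*b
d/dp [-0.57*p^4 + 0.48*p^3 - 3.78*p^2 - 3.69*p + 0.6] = -2.28*p^3 + 1.44*p^2 - 7.56*p - 3.69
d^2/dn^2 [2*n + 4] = 0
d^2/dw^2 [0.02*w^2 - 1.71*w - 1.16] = 0.0400000000000000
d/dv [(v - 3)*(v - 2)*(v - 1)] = 3*v^2 - 12*v + 11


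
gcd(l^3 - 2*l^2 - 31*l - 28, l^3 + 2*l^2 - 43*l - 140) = l^2 - 3*l - 28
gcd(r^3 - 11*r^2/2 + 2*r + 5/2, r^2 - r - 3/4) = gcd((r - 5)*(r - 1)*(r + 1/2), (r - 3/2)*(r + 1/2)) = r + 1/2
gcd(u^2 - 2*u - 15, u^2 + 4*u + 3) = u + 3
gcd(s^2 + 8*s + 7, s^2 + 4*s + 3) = s + 1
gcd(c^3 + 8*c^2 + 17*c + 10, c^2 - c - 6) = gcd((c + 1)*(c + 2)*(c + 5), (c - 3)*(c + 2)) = c + 2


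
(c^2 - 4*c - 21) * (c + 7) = c^3 + 3*c^2 - 49*c - 147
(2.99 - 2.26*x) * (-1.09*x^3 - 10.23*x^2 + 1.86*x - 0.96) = 2.4634*x^4 + 19.8607*x^3 - 34.7913*x^2 + 7.731*x - 2.8704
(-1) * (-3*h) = 3*h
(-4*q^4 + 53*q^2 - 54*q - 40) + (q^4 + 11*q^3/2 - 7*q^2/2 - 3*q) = -3*q^4 + 11*q^3/2 + 99*q^2/2 - 57*q - 40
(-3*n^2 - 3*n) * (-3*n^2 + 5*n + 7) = 9*n^4 - 6*n^3 - 36*n^2 - 21*n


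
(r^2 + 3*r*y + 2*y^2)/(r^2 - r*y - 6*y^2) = (-r - y)/(-r + 3*y)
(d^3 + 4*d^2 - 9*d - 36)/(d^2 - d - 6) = (d^2 + 7*d + 12)/(d + 2)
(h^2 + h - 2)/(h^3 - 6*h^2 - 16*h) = (h - 1)/(h*(h - 8))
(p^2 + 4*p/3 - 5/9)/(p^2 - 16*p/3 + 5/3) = (p + 5/3)/(p - 5)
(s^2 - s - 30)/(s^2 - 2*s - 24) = (s + 5)/(s + 4)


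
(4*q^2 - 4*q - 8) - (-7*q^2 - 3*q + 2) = 11*q^2 - q - 10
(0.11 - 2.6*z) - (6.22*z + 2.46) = -8.82*z - 2.35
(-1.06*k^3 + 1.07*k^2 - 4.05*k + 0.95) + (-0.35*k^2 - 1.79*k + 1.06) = -1.06*k^3 + 0.72*k^2 - 5.84*k + 2.01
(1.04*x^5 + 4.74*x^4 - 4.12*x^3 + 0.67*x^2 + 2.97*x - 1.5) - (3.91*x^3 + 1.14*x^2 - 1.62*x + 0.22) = 1.04*x^5 + 4.74*x^4 - 8.03*x^3 - 0.47*x^2 + 4.59*x - 1.72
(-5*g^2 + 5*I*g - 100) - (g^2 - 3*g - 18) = -6*g^2 + 3*g + 5*I*g - 82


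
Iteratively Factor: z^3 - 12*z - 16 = (z - 4)*(z^2 + 4*z + 4) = (z - 4)*(z + 2)*(z + 2)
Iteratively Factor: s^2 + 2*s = (s + 2)*(s)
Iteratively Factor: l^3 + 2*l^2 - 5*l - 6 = (l - 2)*(l^2 + 4*l + 3) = (l - 2)*(l + 3)*(l + 1)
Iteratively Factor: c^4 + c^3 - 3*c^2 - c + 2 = (c - 1)*(c^3 + 2*c^2 - c - 2) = (c - 1)*(c + 2)*(c^2 - 1) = (c - 1)^2*(c + 2)*(c + 1)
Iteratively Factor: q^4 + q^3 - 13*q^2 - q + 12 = (q + 1)*(q^3 - 13*q + 12) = (q + 1)*(q + 4)*(q^2 - 4*q + 3) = (q - 3)*(q + 1)*(q + 4)*(q - 1)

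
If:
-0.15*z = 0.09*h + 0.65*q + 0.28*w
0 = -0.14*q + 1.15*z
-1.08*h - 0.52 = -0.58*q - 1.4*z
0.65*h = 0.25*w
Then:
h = -0.26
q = 0.32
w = -0.68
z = 0.04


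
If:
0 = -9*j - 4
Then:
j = -4/9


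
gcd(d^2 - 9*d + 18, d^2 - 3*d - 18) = d - 6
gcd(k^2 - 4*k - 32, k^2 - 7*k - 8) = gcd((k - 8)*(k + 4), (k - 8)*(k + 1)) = k - 8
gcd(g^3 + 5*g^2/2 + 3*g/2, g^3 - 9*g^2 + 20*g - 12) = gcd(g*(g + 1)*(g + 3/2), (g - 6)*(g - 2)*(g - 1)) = 1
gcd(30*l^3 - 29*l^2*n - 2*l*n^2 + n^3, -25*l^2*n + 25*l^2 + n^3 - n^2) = 5*l + n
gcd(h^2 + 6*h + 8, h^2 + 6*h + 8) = h^2 + 6*h + 8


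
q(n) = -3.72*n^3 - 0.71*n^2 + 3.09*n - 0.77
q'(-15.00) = -2486.61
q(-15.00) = 12348.13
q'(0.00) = 3.09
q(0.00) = -0.77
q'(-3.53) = -130.96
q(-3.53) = 143.11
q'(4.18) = -197.84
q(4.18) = -271.95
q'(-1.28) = -13.38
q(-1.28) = 1.91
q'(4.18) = -197.84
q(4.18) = -271.95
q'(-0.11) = 3.11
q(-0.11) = -1.11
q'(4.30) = -209.36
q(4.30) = -296.38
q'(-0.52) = 0.81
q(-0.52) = -2.05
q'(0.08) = 2.90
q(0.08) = -0.53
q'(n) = -11.16*n^2 - 1.42*n + 3.09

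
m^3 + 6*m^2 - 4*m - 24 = (m - 2)*(m + 2)*(m + 6)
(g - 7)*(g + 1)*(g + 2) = g^3 - 4*g^2 - 19*g - 14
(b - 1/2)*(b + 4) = b^2 + 7*b/2 - 2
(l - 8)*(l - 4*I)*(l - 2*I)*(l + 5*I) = l^4 - 8*l^3 - I*l^3 + 22*l^2 + 8*I*l^2 - 176*l - 40*I*l + 320*I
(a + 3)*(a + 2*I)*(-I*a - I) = -I*a^3 + 2*a^2 - 4*I*a^2 + 8*a - 3*I*a + 6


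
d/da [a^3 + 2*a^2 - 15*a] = 3*a^2 + 4*a - 15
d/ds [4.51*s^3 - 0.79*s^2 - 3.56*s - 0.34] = 13.53*s^2 - 1.58*s - 3.56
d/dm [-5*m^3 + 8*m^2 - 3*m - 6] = -15*m^2 + 16*m - 3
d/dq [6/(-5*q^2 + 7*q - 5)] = 6*(10*q - 7)/(5*q^2 - 7*q + 5)^2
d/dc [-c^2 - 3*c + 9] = -2*c - 3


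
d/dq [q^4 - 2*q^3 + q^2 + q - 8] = 4*q^3 - 6*q^2 + 2*q + 1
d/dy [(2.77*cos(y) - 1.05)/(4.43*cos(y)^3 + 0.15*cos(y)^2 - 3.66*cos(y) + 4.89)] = (24.5422*cos(y)^3 - 13.539*cos(y)^2 - 0.315*cos(y) - 9.7023)*sin(y)/(19.6249*cos(y)^6 + 1.329*cos(y)^5 - 32.4051*cos(y)^4 + 42.2274*cos(y)^3 + 14.8626*cos(y)^2 - 35.7948*cos(y) + 23.9121)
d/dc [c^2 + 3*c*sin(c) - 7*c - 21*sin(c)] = 3*c*cos(c) + 2*c + 3*sin(c) - 21*cos(c) - 7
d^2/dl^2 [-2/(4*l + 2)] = -8/(2*l + 1)^3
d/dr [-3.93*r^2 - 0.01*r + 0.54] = -7.86*r - 0.01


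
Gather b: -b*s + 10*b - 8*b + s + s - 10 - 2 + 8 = b*(2 - s) + 2*s - 4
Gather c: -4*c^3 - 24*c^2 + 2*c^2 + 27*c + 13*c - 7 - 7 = -4*c^3 - 22*c^2 + 40*c - 14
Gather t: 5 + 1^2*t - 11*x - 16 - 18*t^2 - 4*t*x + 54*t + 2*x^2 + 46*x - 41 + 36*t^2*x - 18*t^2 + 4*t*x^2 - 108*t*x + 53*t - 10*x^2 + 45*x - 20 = t^2*(36*x - 36) + t*(4*x^2 - 112*x + 108) - 8*x^2 + 80*x - 72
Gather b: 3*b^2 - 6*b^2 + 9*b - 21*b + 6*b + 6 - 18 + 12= -3*b^2 - 6*b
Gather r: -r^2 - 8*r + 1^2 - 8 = -r^2 - 8*r - 7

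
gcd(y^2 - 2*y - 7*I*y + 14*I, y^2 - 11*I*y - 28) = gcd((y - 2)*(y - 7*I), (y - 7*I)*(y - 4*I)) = y - 7*I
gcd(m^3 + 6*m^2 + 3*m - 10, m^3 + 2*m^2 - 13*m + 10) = m^2 + 4*m - 5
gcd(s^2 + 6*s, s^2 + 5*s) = s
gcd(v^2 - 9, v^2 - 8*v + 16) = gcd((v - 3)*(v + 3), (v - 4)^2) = 1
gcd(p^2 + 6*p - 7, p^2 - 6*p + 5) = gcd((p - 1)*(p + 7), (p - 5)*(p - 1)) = p - 1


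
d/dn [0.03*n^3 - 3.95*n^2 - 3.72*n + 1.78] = 0.09*n^2 - 7.9*n - 3.72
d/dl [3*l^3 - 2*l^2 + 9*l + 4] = 9*l^2 - 4*l + 9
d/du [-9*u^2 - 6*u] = -18*u - 6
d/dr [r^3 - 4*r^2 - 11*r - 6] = 3*r^2 - 8*r - 11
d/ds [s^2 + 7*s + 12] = 2*s + 7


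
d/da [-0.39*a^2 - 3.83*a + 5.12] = -0.78*a - 3.83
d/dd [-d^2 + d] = 1 - 2*d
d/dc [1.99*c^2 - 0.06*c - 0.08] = 3.98*c - 0.06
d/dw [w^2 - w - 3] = 2*w - 1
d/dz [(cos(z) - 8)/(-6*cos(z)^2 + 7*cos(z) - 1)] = (6*sin(z)^2 + 96*cos(z) - 61)*sin(z)/(6*cos(z)^2 - 7*cos(z) + 1)^2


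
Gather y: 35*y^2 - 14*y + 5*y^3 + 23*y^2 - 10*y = 5*y^3 + 58*y^2 - 24*y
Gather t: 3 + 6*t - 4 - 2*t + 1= 4*t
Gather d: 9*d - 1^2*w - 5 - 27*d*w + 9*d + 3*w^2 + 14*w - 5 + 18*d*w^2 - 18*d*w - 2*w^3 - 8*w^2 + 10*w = d*(18*w^2 - 45*w + 18) - 2*w^3 - 5*w^2 + 23*w - 10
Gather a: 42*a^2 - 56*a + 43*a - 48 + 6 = 42*a^2 - 13*a - 42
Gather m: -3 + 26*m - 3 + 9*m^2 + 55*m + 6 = 9*m^2 + 81*m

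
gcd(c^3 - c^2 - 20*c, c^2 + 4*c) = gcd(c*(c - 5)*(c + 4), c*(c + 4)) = c^2 + 4*c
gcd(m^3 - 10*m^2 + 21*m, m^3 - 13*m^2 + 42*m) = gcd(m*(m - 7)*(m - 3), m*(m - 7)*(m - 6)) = m^2 - 7*m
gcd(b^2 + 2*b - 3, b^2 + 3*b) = b + 3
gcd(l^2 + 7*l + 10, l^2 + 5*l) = l + 5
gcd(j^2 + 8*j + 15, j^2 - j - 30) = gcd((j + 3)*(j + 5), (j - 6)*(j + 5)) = j + 5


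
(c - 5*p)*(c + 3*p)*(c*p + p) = c^3*p - 2*c^2*p^2 + c^2*p - 15*c*p^3 - 2*c*p^2 - 15*p^3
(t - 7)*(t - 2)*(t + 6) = t^3 - 3*t^2 - 40*t + 84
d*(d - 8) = d^2 - 8*d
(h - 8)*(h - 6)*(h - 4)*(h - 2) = h^4 - 20*h^3 + 140*h^2 - 400*h + 384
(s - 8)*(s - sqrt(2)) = s^2 - 8*s - sqrt(2)*s + 8*sqrt(2)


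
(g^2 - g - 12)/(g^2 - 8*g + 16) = (g + 3)/(g - 4)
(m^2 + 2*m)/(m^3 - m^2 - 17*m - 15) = m*(m + 2)/(m^3 - m^2 - 17*m - 15)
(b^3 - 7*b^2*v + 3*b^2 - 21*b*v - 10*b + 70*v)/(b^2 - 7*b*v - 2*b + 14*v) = b + 5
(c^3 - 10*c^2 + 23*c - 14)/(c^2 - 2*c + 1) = (c^2 - 9*c + 14)/(c - 1)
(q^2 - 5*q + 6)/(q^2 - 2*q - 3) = (q - 2)/(q + 1)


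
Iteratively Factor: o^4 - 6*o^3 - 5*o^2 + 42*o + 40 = (o - 5)*(o^3 - o^2 - 10*o - 8) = (o - 5)*(o + 1)*(o^2 - 2*o - 8) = (o - 5)*(o + 1)*(o + 2)*(o - 4)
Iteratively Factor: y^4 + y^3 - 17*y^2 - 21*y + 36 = (y - 4)*(y^3 + 5*y^2 + 3*y - 9) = (y - 4)*(y + 3)*(y^2 + 2*y - 3) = (y - 4)*(y + 3)^2*(y - 1)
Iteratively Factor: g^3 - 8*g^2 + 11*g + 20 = (g - 5)*(g^2 - 3*g - 4) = (g - 5)*(g + 1)*(g - 4)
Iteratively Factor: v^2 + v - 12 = (v - 3)*(v + 4)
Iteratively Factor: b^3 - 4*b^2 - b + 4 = (b - 4)*(b^2 - 1) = (b - 4)*(b + 1)*(b - 1)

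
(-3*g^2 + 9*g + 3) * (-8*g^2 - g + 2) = 24*g^4 - 69*g^3 - 39*g^2 + 15*g + 6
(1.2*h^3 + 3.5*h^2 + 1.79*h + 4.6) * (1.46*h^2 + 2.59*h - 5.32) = 1.752*h^5 + 8.218*h^4 + 5.2944*h^3 - 7.2679*h^2 + 2.3912*h - 24.472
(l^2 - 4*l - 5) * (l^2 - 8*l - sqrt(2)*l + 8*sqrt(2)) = l^4 - 12*l^3 - sqrt(2)*l^3 + 12*sqrt(2)*l^2 + 27*l^2 - 27*sqrt(2)*l + 40*l - 40*sqrt(2)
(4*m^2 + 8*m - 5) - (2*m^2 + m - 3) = 2*m^2 + 7*m - 2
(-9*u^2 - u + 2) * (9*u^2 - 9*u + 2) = -81*u^4 + 72*u^3 + 9*u^2 - 20*u + 4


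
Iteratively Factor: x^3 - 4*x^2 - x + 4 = (x - 1)*(x^2 - 3*x - 4) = (x - 1)*(x + 1)*(x - 4)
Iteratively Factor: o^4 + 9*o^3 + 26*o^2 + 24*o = (o + 4)*(o^3 + 5*o^2 + 6*o) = (o + 2)*(o + 4)*(o^2 + 3*o) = o*(o + 2)*(o + 4)*(o + 3)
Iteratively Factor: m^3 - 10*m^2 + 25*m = (m - 5)*(m^2 - 5*m) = m*(m - 5)*(m - 5)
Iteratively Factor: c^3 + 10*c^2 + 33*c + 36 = (c + 3)*(c^2 + 7*c + 12) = (c + 3)^2*(c + 4)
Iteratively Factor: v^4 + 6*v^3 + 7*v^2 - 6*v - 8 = (v + 4)*(v^3 + 2*v^2 - v - 2) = (v + 2)*(v + 4)*(v^2 - 1) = (v + 1)*(v + 2)*(v + 4)*(v - 1)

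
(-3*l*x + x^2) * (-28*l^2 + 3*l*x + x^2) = 84*l^3*x - 37*l^2*x^2 + x^4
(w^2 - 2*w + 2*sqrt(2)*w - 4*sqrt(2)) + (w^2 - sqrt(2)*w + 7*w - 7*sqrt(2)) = 2*w^2 + sqrt(2)*w + 5*w - 11*sqrt(2)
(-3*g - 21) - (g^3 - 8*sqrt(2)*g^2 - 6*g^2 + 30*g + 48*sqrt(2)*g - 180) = -g^3 + 6*g^2 + 8*sqrt(2)*g^2 - 48*sqrt(2)*g - 33*g + 159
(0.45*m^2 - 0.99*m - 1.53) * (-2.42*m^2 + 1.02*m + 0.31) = -1.089*m^4 + 2.8548*m^3 + 2.8323*m^2 - 1.8675*m - 0.4743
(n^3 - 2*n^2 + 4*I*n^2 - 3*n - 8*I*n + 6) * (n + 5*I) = n^4 - 2*n^3 + 9*I*n^3 - 23*n^2 - 18*I*n^2 + 46*n - 15*I*n + 30*I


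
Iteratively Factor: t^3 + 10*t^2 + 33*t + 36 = (t + 4)*(t^2 + 6*t + 9) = (t + 3)*(t + 4)*(t + 3)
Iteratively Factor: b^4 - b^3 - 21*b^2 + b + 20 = (b - 5)*(b^3 + 4*b^2 - b - 4) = (b - 5)*(b - 1)*(b^2 + 5*b + 4) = (b - 5)*(b - 1)*(b + 1)*(b + 4)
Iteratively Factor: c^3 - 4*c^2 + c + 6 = (c - 2)*(c^2 - 2*c - 3) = (c - 3)*(c - 2)*(c + 1)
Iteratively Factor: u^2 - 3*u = (u)*(u - 3)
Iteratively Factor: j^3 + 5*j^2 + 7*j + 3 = (j + 1)*(j^2 + 4*j + 3) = (j + 1)*(j + 3)*(j + 1)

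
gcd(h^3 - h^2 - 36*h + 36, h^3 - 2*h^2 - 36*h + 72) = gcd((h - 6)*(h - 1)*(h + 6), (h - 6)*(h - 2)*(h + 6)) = h^2 - 36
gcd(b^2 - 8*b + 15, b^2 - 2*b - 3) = b - 3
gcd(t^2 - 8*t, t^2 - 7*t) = t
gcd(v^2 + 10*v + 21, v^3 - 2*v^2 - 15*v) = v + 3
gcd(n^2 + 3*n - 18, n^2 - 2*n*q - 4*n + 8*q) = 1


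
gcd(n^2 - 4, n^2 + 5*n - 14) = n - 2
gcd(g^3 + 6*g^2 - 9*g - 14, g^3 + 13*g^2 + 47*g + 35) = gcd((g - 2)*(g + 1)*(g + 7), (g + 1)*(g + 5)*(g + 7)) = g^2 + 8*g + 7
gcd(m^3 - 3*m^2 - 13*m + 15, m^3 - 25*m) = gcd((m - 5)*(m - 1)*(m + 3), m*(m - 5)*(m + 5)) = m - 5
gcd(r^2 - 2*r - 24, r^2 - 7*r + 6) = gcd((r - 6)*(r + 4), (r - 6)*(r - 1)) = r - 6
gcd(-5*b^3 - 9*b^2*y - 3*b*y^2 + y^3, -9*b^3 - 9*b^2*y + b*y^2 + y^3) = b + y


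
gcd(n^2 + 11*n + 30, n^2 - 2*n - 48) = n + 6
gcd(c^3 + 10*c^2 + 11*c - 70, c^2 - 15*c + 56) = 1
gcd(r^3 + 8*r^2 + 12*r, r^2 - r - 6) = r + 2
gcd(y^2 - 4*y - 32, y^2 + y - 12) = y + 4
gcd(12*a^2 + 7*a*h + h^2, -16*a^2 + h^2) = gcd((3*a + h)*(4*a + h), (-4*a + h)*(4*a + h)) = 4*a + h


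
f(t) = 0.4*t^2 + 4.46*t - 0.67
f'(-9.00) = -2.74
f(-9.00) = -8.41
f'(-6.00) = -0.34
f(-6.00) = -13.03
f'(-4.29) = 1.03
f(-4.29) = -12.44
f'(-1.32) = 3.40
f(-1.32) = -5.86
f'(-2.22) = 2.68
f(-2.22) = -8.60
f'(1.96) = 6.03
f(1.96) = 9.61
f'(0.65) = 4.98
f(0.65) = 2.40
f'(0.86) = 5.15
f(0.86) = 3.46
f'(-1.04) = 3.63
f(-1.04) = -4.88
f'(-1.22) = 3.48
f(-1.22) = -5.52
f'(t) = 0.8*t + 4.46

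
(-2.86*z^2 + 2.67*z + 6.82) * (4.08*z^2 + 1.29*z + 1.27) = -11.6688*z^4 + 7.2042*z^3 + 27.6377*z^2 + 12.1887*z + 8.6614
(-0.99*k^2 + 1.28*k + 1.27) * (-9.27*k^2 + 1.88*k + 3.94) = 9.1773*k^4 - 13.7268*k^3 - 13.2671*k^2 + 7.4308*k + 5.0038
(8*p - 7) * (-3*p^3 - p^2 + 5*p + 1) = -24*p^4 + 13*p^3 + 47*p^2 - 27*p - 7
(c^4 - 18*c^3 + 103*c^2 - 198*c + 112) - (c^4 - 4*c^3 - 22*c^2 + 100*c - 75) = -14*c^3 + 125*c^2 - 298*c + 187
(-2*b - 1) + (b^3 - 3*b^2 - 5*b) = b^3 - 3*b^2 - 7*b - 1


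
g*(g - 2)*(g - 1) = g^3 - 3*g^2 + 2*g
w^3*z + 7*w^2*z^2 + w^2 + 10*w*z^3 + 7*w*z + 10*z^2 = (w + 2*z)*(w + 5*z)*(w*z + 1)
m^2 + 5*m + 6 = (m + 2)*(m + 3)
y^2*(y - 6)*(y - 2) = y^4 - 8*y^3 + 12*y^2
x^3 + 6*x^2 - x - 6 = (x - 1)*(x + 1)*(x + 6)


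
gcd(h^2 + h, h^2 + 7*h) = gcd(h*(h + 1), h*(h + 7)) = h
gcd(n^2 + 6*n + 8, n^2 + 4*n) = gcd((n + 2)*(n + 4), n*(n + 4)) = n + 4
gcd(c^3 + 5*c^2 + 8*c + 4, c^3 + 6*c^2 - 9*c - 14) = c + 1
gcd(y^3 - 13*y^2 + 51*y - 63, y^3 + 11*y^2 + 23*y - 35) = 1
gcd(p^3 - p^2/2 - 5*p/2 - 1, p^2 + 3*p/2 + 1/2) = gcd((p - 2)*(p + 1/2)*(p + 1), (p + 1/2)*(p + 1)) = p^2 + 3*p/2 + 1/2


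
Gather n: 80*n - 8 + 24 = 80*n + 16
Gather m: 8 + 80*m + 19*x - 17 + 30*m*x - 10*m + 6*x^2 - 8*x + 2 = m*(30*x + 70) + 6*x^2 + 11*x - 7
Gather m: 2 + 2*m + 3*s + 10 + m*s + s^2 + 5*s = m*(s + 2) + s^2 + 8*s + 12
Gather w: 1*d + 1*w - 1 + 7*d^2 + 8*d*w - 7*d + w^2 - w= 7*d^2 + 8*d*w - 6*d + w^2 - 1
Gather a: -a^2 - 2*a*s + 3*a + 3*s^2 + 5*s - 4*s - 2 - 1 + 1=-a^2 + a*(3 - 2*s) + 3*s^2 + s - 2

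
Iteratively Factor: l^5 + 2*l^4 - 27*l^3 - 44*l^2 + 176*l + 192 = (l - 3)*(l^4 + 5*l^3 - 12*l^2 - 80*l - 64) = (l - 4)*(l - 3)*(l^3 + 9*l^2 + 24*l + 16) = (l - 4)*(l - 3)*(l + 1)*(l^2 + 8*l + 16) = (l - 4)*(l - 3)*(l + 1)*(l + 4)*(l + 4)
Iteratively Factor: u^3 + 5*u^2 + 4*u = (u + 4)*(u^2 + u) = u*(u + 4)*(u + 1)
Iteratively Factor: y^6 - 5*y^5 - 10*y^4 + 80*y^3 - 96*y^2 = (y - 4)*(y^5 - y^4 - 14*y^3 + 24*y^2) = (y - 4)*(y - 2)*(y^4 + y^3 - 12*y^2) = (y - 4)*(y - 3)*(y - 2)*(y^3 + 4*y^2) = y*(y - 4)*(y - 3)*(y - 2)*(y^2 + 4*y) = y^2*(y - 4)*(y - 3)*(y - 2)*(y + 4)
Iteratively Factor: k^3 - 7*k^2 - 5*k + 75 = (k - 5)*(k^2 - 2*k - 15) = (k - 5)^2*(k + 3)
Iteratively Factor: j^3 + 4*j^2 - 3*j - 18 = (j - 2)*(j^2 + 6*j + 9) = (j - 2)*(j + 3)*(j + 3)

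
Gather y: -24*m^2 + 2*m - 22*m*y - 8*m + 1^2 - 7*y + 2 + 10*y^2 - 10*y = -24*m^2 - 6*m + 10*y^2 + y*(-22*m - 17) + 3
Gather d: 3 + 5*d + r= 5*d + r + 3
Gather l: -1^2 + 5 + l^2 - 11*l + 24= l^2 - 11*l + 28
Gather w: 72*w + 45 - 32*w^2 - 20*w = -32*w^2 + 52*w + 45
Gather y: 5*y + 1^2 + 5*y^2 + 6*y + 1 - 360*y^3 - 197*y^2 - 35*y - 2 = -360*y^3 - 192*y^2 - 24*y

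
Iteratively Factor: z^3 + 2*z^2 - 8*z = (z - 2)*(z^2 + 4*z) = z*(z - 2)*(z + 4)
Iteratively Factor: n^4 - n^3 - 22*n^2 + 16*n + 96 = (n - 3)*(n^3 + 2*n^2 - 16*n - 32) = (n - 3)*(n + 2)*(n^2 - 16) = (n - 4)*(n - 3)*(n + 2)*(n + 4)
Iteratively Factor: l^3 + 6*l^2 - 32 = (l + 4)*(l^2 + 2*l - 8) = (l + 4)^2*(l - 2)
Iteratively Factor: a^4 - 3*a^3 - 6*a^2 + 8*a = (a - 4)*(a^3 + a^2 - 2*a) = a*(a - 4)*(a^2 + a - 2) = a*(a - 4)*(a + 2)*(a - 1)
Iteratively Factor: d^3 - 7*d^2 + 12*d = (d - 4)*(d^2 - 3*d) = d*(d - 4)*(d - 3)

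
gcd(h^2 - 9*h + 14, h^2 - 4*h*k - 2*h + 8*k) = h - 2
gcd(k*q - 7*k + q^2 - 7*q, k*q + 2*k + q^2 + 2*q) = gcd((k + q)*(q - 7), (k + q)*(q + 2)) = k + q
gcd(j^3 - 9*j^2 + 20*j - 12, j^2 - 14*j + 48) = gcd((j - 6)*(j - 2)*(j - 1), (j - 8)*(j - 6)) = j - 6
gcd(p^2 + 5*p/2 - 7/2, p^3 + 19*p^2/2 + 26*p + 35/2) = p + 7/2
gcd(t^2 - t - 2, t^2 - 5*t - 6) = t + 1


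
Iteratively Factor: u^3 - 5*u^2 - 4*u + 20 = (u - 2)*(u^2 - 3*u - 10) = (u - 5)*(u - 2)*(u + 2)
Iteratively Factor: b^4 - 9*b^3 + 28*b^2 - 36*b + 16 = (b - 1)*(b^3 - 8*b^2 + 20*b - 16) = (b - 4)*(b - 1)*(b^2 - 4*b + 4) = (b - 4)*(b - 2)*(b - 1)*(b - 2)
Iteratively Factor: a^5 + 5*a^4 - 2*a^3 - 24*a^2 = (a)*(a^4 + 5*a^3 - 2*a^2 - 24*a) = a*(a + 3)*(a^3 + 2*a^2 - 8*a) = a*(a + 3)*(a + 4)*(a^2 - 2*a) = a*(a - 2)*(a + 3)*(a + 4)*(a)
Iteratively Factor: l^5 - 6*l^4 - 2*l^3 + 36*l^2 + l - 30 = (l + 2)*(l^4 - 8*l^3 + 14*l^2 + 8*l - 15) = (l - 3)*(l + 2)*(l^3 - 5*l^2 - l + 5) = (l - 5)*(l - 3)*(l + 2)*(l^2 - 1) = (l - 5)*(l - 3)*(l + 1)*(l + 2)*(l - 1)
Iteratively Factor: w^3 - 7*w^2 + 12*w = (w)*(w^2 - 7*w + 12) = w*(w - 4)*(w - 3)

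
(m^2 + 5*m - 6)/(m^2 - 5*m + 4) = (m + 6)/(m - 4)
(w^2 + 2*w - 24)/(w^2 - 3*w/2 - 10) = 2*(w + 6)/(2*w + 5)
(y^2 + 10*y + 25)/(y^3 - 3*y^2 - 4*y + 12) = (y^2 + 10*y + 25)/(y^3 - 3*y^2 - 4*y + 12)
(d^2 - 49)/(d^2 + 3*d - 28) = (d - 7)/(d - 4)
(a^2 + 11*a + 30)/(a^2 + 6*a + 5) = (a + 6)/(a + 1)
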